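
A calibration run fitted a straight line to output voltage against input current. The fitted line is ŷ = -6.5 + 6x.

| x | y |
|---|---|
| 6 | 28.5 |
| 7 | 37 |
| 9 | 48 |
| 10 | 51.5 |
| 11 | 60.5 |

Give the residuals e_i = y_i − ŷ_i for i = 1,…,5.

-1, 1.5, 0.5, -2, 1

x=6: ŷ = -6.5 + 6·6 = 29.5; e = 28.5 − 29.5 = -1
x=7: ŷ = -6.5 + 6·7 = 35.5; e = 37 − 35.5 = 1.5
x=9: ŷ = -6.5 + 6·9 = 47.5; e = 48 − 47.5 = 0.5
x=10: ŷ = -6.5 + 6·10 = 53.5; e = 51.5 − 53.5 = -2
x=11: ŷ = -6.5 + 6·11 = 59.5; e = 60.5 − 59.5 = 1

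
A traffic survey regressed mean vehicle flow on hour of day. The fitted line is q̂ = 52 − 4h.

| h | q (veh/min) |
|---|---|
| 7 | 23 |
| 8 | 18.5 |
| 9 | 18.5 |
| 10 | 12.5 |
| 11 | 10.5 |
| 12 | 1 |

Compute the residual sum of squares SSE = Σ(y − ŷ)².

h=7: q̂ = 52 − 4·7 = 24; e = 23 − 24 = -1
h=8: q̂ = 52 − 4·8 = 20; e = 18.5 − 20 = -1.5
h=9: q̂ = 52 − 4·9 = 16; e = 18.5 − 16 = 2.5
h=10: q̂ = 52 − 4·10 = 12; e = 12.5 − 12 = 0.5
h=11: q̂ = 52 − 4·11 = 8; e = 10.5 − 8 = 2.5
h=12: q̂ = 52 − 4·12 = 4; e = 1 − 4 = -3
SSE = 1 + 2.25 + 6.25 + 0.25 + 6.25 + 9 = 25

SSE = 25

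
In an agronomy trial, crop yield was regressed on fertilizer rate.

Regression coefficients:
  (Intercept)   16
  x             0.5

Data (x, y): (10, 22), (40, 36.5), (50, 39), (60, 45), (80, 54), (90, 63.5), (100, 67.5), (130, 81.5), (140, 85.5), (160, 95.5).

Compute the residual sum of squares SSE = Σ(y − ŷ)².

x=10: ŷ = 16 + 0.5·10 = 21; r = 22 − 21 = 1
x=40: ŷ = 16 + 0.5·40 = 36; r = 36.5 − 36 = 0.5
x=50: ŷ = 16 + 0.5·50 = 41; r = 39 − 41 = -2
x=60: ŷ = 16 + 0.5·60 = 46; r = 45 − 46 = -1
x=80: ŷ = 16 + 0.5·80 = 56; r = 54 − 56 = -2
x=90: ŷ = 16 + 0.5·90 = 61; r = 63.5 − 61 = 2.5
x=100: ŷ = 16 + 0.5·100 = 66; r = 67.5 − 66 = 1.5
x=130: ŷ = 16 + 0.5·130 = 81; r = 81.5 − 81 = 0.5
x=140: ŷ = 16 + 0.5·140 = 86; r = 85.5 − 86 = -0.5
x=160: ŷ = 16 + 0.5·160 = 96; r = 95.5 − 96 = -0.5
SSE = 1 + 0.25 + 4 + 1 + 4 + 6.25 + 2.25 + 0.25 + 0.25 + 0.25 = 19.5

SSE = 19.5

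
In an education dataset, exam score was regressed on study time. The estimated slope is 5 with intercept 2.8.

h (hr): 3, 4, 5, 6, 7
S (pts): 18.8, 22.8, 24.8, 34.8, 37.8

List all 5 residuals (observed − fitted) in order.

1, 0, -3, 2, 0

h=3: ŷ = 2.8 + 5·3 = 17.8; e = 18.8 − 17.8 = 1
h=4: ŷ = 2.8 + 5·4 = 22.8; e = 22.8 − 22.8 = 0
h=5: ŷ = 2.8 + 5·5 = 27.8; e = 24.8 − 27.8 = -3
h=6: ŷ = 2.8 + 5·6 = 32.8; e = 34.8 − 32.8 = 2
h=7: ŷ = 2.8 + 5·7 = 37.8; e = 37.8 − 37.8 = 0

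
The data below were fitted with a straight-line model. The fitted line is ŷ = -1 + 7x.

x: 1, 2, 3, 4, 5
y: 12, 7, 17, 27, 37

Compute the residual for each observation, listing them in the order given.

6, -6, -3, 0, 3

x=1: ŷ = -1 + 7·1 = 6; r = 12 − 6 = 6
x=2: ŷ = -1 + 7·2 = 13; r = 7 − 13 = -6
x=3: ŷ = -1 + 7·3 = 20; r = 17 − 20 = -3
x=4: ŷ = -1 + 7·4 = 27; r = 27 − 27 = 0
x=5: ŷ = -1 + 7·5 = 34; r = 37 − 34 = 3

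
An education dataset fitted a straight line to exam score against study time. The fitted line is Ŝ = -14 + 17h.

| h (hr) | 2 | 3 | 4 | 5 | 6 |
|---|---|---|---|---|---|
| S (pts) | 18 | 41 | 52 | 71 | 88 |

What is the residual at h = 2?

Ŝ = -14 + 17·2 = 20
e = 18 − 20 = -2

e = -2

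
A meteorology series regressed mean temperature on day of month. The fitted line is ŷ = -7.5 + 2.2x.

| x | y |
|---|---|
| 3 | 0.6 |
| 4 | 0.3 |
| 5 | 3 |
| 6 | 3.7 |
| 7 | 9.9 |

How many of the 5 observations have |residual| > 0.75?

4

x=3: ŷ = -7.5 + 2.2·3 = -0.9; r = 0.6 − (-0.9) = 1.5
x=4: ŷ = -7.5 + 2.2·4 = 1.3; r = 0.3 − 1.3 = -1
x=5: ŷ = -7.5 + 2.2·5 = 3.5; r = 3 − 3.5 = -0.5
x=6: ŷ = -7.5 + 2.2·6 = 5.7; r = 3.7 − 5.7 = -2
x=7: ŷ = -7.5 + 2.2·7 = 7.9; r = 9.9 − 7.9 = 2
|r| > 0.75: x=3 (|r|=1.5), x=4 (|r|=1), x=6 (|r|=2), x=7 (|r|=2) → 4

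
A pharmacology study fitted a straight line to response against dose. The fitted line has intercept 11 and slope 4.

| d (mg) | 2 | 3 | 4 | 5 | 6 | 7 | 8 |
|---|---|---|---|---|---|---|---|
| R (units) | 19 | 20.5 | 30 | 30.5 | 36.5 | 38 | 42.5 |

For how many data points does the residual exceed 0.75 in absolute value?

d=2: R̂ = 11 + 4·2 = 19; e = 19 − 19 = 0
d=3: R̂ = 11 + 4·3 = 23; e = 20.5 − 23 = -2.5
d=4: R̂ = 11 + 4·4 = 27; e = 30 − 27 = 3
d=5: R̂ = 11 + 4·5 = 31; e = 30.5 − 31 = -0.5
d=6: R̂ = 11 + 4·6 = 35; e = 36.5 − 35 = 1.5
d=7: R̂ = 11 + 4·7 = 39; e = 38 − 39 = -1
d=8: R̂ = 11 + 4·8 = 43; e = 42.5 − 43 = -0.5
|e| > 0.75: d=3 (|e|=2.5), d=4 (|e|=3), d=6 (|e|=1.5), d=7 (|e|=1) → 4

4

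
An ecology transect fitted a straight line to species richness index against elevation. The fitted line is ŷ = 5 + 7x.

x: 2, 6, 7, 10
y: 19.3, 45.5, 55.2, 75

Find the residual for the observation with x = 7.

e = 1.2

ŷ = 5 + 7·7 = 54
e = 55.2 − 54 = 1.2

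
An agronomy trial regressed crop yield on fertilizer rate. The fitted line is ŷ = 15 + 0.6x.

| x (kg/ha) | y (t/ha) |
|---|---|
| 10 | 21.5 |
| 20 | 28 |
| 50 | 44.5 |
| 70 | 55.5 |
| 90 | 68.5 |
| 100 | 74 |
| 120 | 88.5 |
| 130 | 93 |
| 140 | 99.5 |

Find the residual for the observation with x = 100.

ŷ = 15 + 0.6·100 = 75
r = 74 − 75 = -1

r = -1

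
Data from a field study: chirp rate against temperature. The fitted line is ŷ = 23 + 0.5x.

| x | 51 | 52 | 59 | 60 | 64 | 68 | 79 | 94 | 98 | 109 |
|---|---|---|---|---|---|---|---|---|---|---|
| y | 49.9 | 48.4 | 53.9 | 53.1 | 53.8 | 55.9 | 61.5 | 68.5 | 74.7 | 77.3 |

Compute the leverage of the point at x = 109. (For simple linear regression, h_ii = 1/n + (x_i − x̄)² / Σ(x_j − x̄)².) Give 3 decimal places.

h = 0.434

x̄ = (51 + 52 + 59 + 60 + 64 + 68 + 79 + 94 + 98 + 109)/10 = 73.4
Σ(x − x̄)² = 501.76 + 457.96 + 207.36 + 179.56 + 88.36 + 29.16 + 31.36 + 424.36 + 605.16 + 1267.36 = 3792.4
h = 1/10 + (35.6)²/3792.4 = 0.1 + 0.334184 = 0.434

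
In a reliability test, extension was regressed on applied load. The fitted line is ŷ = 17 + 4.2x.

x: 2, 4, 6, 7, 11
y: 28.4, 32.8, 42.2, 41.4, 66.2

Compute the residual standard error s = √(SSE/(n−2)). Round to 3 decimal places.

s = 3.830

x=2: ŷ = 17 + 4.2·2 = 25.4; e = 28.4 − 25.4 = 3
x=4: ŷ = 17 + 4.2·4 = 33.8; e = 32.8 − 33.8 = -1
x=6: ŷ = 17 + 4.2·6 = 42.2; e = 42.2 − 42.2 = 0
x=7: ŷ = 17 + 4.2·7 = 46.4; e = 41.4 − 46.4 = -5
x=11: ŷ = 17 + 4.2·11 = 63.2; e = 66.2 − 63.2 = 3
SSE = 9 + 1 + 0 + 25 + 9 = 44
s = √(44/3) = √14.6667 ≈ 3.830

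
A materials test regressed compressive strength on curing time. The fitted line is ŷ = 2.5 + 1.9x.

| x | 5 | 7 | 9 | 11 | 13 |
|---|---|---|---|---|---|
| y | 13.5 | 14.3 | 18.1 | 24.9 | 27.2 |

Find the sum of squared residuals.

x=5: ŷ = 2.5 + 1.9·5 = 12; e = 13.5 − 12 = 1.5
x=7: ŷ = 2.5 + 1.9·7 = 15.8; e = 14.3 − 15.8 = -1.5
x=9: ŷ = 2.5 + 1.9·9 = 19.6; e = 18.1 − 19.6 = -1.5
x=11: ŷ = 2.5 + 1.9·11 = 23.4; e = 24.9 − 23.4 = 1.5
x=13: ŷ = 2.5 + 1.9·13 = 27.2; e = 27.2 − 27.2 = 0
SSE = 2.25 + 2.25 + 2.25 + 2.25 + 0 = 9

SSE = 9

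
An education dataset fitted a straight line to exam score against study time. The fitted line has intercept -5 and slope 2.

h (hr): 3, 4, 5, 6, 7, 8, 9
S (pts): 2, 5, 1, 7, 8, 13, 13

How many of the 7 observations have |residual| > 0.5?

5

h=3: Ŝ = -5 + 2·3 = 1; r = 2 − 1 = 1
h=4: Ŝ = -5 + 2·4 = 3; r = 5 − 3 = 2
h=5: Ŝ = -5 + 2·5 = 5; r = 1 − 5 = -4
h=6: Ŝ = -5 + 2·6 = 7; r = 7 − 7 = 0
h=7: Ŝ = -5 + 2·7 = 9; r = 8 − 9 = -1
h=8: Ŝ = -5 + 2·8 = 11; r = 13 − 11 = 2
h=9: Ŝ = -5 + 2·9 = 13; r = 13 − 13 = 0
|r| > 0.5: h=3 (|r|=1), h=4 (|r|=2), h=5 (|r|=4), h=7 (|r|=1), h=8 (|r|=2) → 5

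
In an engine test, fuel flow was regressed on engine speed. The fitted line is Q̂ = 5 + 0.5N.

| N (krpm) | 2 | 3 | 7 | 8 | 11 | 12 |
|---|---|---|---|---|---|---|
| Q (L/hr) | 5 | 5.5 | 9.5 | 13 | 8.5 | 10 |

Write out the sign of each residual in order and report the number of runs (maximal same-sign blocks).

N=2: Q̂ = 5 + 0.5·2 = 6; e = 5 − 6 = -1
N=3: Q̂ = 5 + 0.5·3 = 6.5; e = 5.5 − 6.5 = -1
N=7: Q̂ = 5 + 0.5·7 = 8.5; e = 9.5 − 8.5 = 1
N=8: Q̂ = 5 + 0.5·8 = 9; e = 13 − 9 = 4
N=11: Q̂ = 5 + 0.5·11 = 10.5; e = 8.5 − 10.5 = -2
N=12: Q̂ = 5 + 0.5·12 = 11; e = 10 − 11 = -1
Signs: − − + + − −
Runs: −×2, +×2, −×2 → 3

3 runs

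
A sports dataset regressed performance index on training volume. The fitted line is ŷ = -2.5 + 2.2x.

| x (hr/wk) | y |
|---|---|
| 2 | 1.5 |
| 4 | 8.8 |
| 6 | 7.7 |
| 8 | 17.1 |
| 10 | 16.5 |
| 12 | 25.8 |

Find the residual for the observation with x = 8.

ŷ = -2.5 + 2.2·8 = 15.1
e = 17.1 − 15.1 = 2

e = 2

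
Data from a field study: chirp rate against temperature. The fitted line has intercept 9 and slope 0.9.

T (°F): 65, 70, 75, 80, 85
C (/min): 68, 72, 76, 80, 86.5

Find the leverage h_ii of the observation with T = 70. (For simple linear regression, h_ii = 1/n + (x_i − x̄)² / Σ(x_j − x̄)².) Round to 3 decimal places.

T̄ = (65 + 70 + 75 + 80 + 85)/5 = 75
Σ(T − T̄)² = 100 + 25 + 0 + 25 + 100 = 250
h = 1/5 + (-5)²/250 = 0.2 + 0.1 = 0.300

h = 0.300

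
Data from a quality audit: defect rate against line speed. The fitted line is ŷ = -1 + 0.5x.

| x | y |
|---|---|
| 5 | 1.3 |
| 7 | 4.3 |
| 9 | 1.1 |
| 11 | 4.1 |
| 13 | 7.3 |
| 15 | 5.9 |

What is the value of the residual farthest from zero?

x=5: ŷ = -1 + 0.5·5 = 1.5; e = 1.3 − 1.5 = -0.2
x=7: ŷ = -1 + 0.5·7 = 2.5; e = 4.3 − 2.5 = 1.8
x=9: ŷ = -1 + 0.5·9 = 3.5; e = 1.1 − 3.5 = -2.4
x=11: ŷ = -1 + 0.5·11 = 4.5; e = 4.1 − 4.5 = -0.4
x=13: ŷ = -1 + 0.5·13 = 5.5; e = 7.3 − 5.5 = 1.8
x=15: ŷ = -1 + 0.5·15 = 6.5; e = 5.9 − 6.5 = -0.6
Largest |e| is 2.4 at x = 9, residual -2.4.

e = -2.4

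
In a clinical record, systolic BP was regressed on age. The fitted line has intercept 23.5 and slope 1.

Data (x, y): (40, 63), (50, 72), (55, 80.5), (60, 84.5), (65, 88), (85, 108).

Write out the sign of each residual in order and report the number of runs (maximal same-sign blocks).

x=40: ŷ = 23.5 + 40 = 63.5; r = 63 − 63.5 = -0.5
x=50: ŷ = 23.5 + 50 = 73.5; r = 72 − 73.5 = -1.5
x=55: ŷ = 23.5 + 55 = 78.5; r = 80.5 − 78.5 = 2
x=60: ŷ = 23.5 + 60 = 83.5; r = 84.5 − 83.5 = 1
x=65: ŷ = 23.5 + 65 = 88.5; r = 88 − 88.5 = -0.5
x=85: ŷ = 23.5 + 85 = 108.5; r = 108 − 108.5 = -0.5
Signs: − − + + − −
Runs: −×2, +×2, −×2 → 3

3 runs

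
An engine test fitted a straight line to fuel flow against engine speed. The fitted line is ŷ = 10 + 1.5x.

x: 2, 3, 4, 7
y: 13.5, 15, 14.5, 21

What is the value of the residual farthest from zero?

x=2: ŷ = 10 + 1.5·2 = 13; e = 13.5 − 13 = 0.5
x=3: ŷ = 10 + 1.5·3 = 14.5; e = 15 − 14.5 = 0.5
x=4: ŷ = 10 + 1.5·4 = 16; e = 14.5 − 16 = -1.5
x=7: ŷ = 10 + 1.5·7 = 20.5; e = 21 − 20.5 = 0.5
Largest |e| is 1.5 at x = 4, residual -1.5.

e = -1.5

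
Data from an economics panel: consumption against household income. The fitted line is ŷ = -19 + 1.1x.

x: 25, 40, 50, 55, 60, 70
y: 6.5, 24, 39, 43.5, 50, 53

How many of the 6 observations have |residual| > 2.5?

3

x=25: ŷ = -19 + 1.1·25 = 8.5; r = 6.5 − 8.5 = -2
x=40: ŷ = -19 + 1.1·40 = 25; r = 24 − 25 = -1
x=50: ŷ = -19 + 1.1·50 = 36; r = 39 − 36 = 3
x=55: ŷ = -19 + 1.1·55 = 41.5; r = 43.5 − 41.5 = 2
x=60: ŷ = -19 + 1.1·60 = 47; r = 50 − 47 = 3
x=70: ŷ = -19 + 1.1·70 = 58; r = 53 − 58 = -5
|r| > 2.5: x=50 (|r|=3), x=60 (|r|=3), x=70 (|r|=5) → 3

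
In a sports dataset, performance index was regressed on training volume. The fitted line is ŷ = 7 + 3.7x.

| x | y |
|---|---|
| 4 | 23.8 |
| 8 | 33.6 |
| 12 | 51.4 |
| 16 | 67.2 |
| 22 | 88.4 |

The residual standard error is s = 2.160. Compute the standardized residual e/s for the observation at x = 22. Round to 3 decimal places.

ŷ = 7 + 3.7·22 = 88.4
e = 88.4 − 88.4 = 0
e/s = 0 / 2.160 = 0.000

0.000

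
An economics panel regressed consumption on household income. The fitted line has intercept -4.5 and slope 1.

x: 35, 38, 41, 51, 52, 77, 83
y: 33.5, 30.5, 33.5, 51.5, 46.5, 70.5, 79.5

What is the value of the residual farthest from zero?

e = 5

x=35: ŷ = -4.5 + 35 = 30.5; e = 33.5 − 30.5 = 3
x=38: ŷ = -4.5 + 38 = 33.5; e = 30.5 − 33.5 = -3
x=41: ŷ = -4.5 + 41 = 36.5; e = 33.5 − 36.5 = -3
x=51: ŷ = -4.5 + 51 = 46.5; e = 51.5 − 46.5 = 5
x=52: ŷ = -4.5 + 52 = 47.5; e = 46.5 − 47.5 = -1
x=77: ŷ = -4.5 + 77 = 72.5; e = 70.5 − 72.5 = -2
x=83: ŷ = -4.5 + 83 = 78.5; e = 79.5 − 78.5 = 1
Largest |e| is 5 at x = 51, residual 5.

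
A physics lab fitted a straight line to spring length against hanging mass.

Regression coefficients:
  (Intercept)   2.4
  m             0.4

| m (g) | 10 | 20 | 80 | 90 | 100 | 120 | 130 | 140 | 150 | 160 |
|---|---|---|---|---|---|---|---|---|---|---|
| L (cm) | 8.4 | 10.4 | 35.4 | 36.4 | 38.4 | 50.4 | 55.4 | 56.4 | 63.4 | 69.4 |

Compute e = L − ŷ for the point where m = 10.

e = 2

ŷ = 2.4 + 0.4·10 = 6.4
e = 8.4 − 6.4 = 2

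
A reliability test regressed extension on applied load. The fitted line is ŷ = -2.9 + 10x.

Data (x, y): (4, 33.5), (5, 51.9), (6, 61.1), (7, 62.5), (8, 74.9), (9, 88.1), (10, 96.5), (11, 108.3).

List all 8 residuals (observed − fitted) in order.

x=4: ŷ = -2.9 + 10·4 = 37.1; e = 33.5 − 37.1 = -3.6
x=5: ŷ = -2.9 + 10·5 = 47.1; e = 51.9 − 47.1 = 4.8
x=6: ŷ = -2.9 + 10·6 = 57.1; e = 61.1 − 57.1 = 4
x=7: ŷ = -2.9 + 10·7 = 67.1; e = 62.5 − 67.1 = -4.6
x=8: ŷ = -2.9 + 10·8 = 77.1; e = 74.9 − 77.1 = -2.2
x=9: ŷ = -2.9 + 10·9 = 87.1; e = 88.1 − 87.1 = 1
x=10: ŷ = -2.9 + 10·10 = 97.1; e = 96.5 − 97.1 = -0.6
x=11: ŷ = -2.9 + 10·11 = 107.1; e = 108.3 − 107.1 = 1.2

-3.6, 4.8, 4, -4.6, -2.2, 1, -0.6, 1.2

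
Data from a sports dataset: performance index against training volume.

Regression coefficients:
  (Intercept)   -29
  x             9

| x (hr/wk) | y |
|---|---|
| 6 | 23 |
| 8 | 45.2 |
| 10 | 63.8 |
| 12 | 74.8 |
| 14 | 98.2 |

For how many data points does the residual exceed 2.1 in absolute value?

3

x=6: ŷ = -29 + 9·6 = 25; e = 23 − 25 = -2
x=8: ŷ = -29 + 9·8 = 43; e = 45.2 − 43 = 2.2
x=10: ŷ = -29 + 9·10 = 61; e = 63.8 − 61 = 2.8
x=12: ŷ = -29 + 9·12 = 79; e = 74.8 − 79 = -4.2
x=14: ŷ = -29 + 9·14 = 97; e = 98.2 − 97 = 1.2
|e| > 2.1: x=8 (|e|=2.2), x=10 (|e|=2.8), x=12 (|e|=4.2) → 3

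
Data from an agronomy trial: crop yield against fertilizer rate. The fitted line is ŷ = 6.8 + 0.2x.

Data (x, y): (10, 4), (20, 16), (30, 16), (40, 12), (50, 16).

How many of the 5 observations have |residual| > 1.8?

4

x=10: ŷ = 6.8 + 0.2·10 = 8.8; e = 4 − 8.8 = -4.8
x=20: ŷ = 6.8 + 0.2·20 = 10.8; e = 16 − 10.8 = 5.2
x=30: ŷ = 6.8 + 0.2·30 = 12.8; e = 16 − 12.8 = 3.2
x=40: ŷ = 6.8 + 0.2·40 = 14.8; e = 12 − 14.8 = -2.8
x=50: ŷ = 6.8 + 0.2·50 = 16.8; e = 16 − 16.8 = -0.8
|e| > 1.8: x=10 (|e|=4.8), x=20 (|e|=5.2), x=30 (|e|=3.2), x=40 (|e|=2.8) → 4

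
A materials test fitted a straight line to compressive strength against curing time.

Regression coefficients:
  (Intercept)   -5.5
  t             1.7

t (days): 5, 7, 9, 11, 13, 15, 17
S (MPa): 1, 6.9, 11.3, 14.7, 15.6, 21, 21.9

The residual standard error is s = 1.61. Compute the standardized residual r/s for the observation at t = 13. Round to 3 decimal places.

Ŝ = -5.5 + 1.7·13 = 16.6
r = 15.6 − 16.6 = -1
r/s = -1 / 1.61 = -0.621

-0.621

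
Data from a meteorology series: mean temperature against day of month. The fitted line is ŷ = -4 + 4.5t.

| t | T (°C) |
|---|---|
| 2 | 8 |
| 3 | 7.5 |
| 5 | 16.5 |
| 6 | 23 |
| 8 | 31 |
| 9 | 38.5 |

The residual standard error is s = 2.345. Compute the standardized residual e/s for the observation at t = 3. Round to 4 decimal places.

ŷ = -4 + 4.5·3 = 9.5
e = 7.5 − 9.5 = -2
e/s = -2 / 2.345 = -0.8529

-0.8529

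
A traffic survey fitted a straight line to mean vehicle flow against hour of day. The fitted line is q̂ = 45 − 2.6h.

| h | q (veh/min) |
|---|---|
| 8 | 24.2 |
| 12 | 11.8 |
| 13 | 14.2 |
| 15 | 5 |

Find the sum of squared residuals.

h=8: q̂ = 45 − 2.6·8 = 24.2; r = 24.2 − 24.2 = 0
h=12: q̂ = 45 − 2.6·12 = 13.8; r = 11.8 − 13.8 = -2
h=13: q̂ = 45 − 2.6·13 = 11.2; r = 14.2 − 11.2 = 3
h=15: q̂ = 45 − 2.6·15 = 6; r = 5 − 6 = -1
SSE = 0 + 4 + 9 + 1 = 14

SSE = 14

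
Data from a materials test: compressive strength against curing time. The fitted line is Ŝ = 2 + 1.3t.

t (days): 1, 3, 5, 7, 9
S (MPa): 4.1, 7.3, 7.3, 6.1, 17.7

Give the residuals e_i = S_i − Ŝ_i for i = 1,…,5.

0.8, 1.4, -1.2, -5, 4

t=1: Ŝ = 2 + 1.3·1 = 3.3; e = 4.1 − 3.3 = 0.8
t=3: Ŝ = 2 + 1.3·3 = 5.9; e = 7.3 − 5.9 = 1.4
t=5: Ŝ = 2 + 1.3·5 = 8.5; e = 7.3 − 8.5 = -1.2
t=7: Ŝ = 2 + 1.3·7 = 11.1; e = 6.1 − 11.1 = -5
t=9: Ŝ = 2 + 1.3·9 = 13.7; e = 17.7 − 13.7 = 4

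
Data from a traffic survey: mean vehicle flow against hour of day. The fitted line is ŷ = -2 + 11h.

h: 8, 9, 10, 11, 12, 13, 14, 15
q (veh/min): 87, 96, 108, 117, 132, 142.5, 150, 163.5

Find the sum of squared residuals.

h=8: ŷ = -2 + 11·8 = 86; r = 87 − 86 = 1
h=9: ŷ = -2 + 11·9 = 97; r = 96 − 97 = -1
h=10: ŷ = -2 + 11·10 = 108; r = 108 − 108 = 0
h=11: ŷ = -2 + 11·11 = 119; r = 117 − 119 = -2
h=12: ŷ = -2 + 11·12 = 130; r = 132 − 130 = 2
h=13: ŷ = -2 + 11·13 = 141; r = 142.5 − 141 = 1.5
h=14: ŷ = -2 + 11·14 = 152; r = 150 − 152 = -2
h=15: ŷ = -2 + 11·15 = 163; r = 163.5 − 163 = 0.5
SSE = 1 + 1 + 0 + 4 + 4 + 2.25 + 4 + 0.25 = 16.5

SSE = 16.5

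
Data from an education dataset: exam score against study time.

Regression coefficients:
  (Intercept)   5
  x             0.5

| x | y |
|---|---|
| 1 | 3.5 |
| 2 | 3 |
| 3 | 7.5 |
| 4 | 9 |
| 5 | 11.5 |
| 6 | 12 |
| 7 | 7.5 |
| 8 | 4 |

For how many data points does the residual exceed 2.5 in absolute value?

4

x=1: ŷ = 5 + 0.5·1 = 5.5; e = 3.5 − 5.5 = -2
x=2: ŷ = 5 + 0.5·2 = 6; e = 3 − 6 = -3
x=3: ŷ = 5 + 0.5·3 = 6.5; e = 7.5 − 6.5 = 1
x=4: ŷ = 5 + 0.5·4 = 7; e = 9 − 7 = 2
x=5: ŷ = 5 + 0.5·5 = 7.5; e = 11.5 − 7.5 = 4
x=6: ŷ = 5 + 0.5·6 = 8; e = 12 − 8 = 4
x=7: ŷ = 5 + 0.5·7 = 8.5; e = 7.5 − 8.5 = -1
x=8: ŷ = 5 + 0.5·8 = 9; e = 4 − 9 = -5
|e| > 2.5: x=2 (|e|=3), x=5 (|e|=4), x=6 (|e|=4), x=8 (|e|=5) → 4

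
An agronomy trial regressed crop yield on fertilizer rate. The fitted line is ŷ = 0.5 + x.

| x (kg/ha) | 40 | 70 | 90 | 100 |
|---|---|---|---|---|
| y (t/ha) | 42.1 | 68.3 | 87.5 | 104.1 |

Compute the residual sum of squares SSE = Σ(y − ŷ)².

x=40: ŷ = 0.5 + 40 = 40.5; e = 42.1 − 40.5 = 1.6
x=70: ŷ = 0.5 + 70 = 70.5; e = 68.3 − 70.5 = -2.2
x=90: ŷ = 0.5 + 90 = 90.5; e = 87.5 − 90.5 = -3
x=100: ŷ = 0.5 + 100 = 100.5; e = 104.1 − 100.5 = 3.6
SSE = 2.56 + 4.84 + 9 + 12.96 = 29.36

SSE = 29.36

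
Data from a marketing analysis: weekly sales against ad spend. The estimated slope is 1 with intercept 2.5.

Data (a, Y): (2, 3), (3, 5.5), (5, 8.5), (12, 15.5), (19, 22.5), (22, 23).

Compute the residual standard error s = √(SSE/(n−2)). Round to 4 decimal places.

a=2: ŷ = 2.5 + 2 = 4.5; r = 3 − 4.5 = -1.5
a=3: ŷ = 2.5 + 3 = 5.5; r = 5.5 − 5.5 = 0
a=5: ŷ = 2.5 + 5 = 7.5; r = 8.5 − 7.5 = 1
a=12: ŷ = 2.5 + 12 = 14.5; r = 15.5 − 14.5 = 1
a=19: ŷ = 2.5 + 19 = 21.5; r = 22.5 − 21.5 = 1
a=22: ŷ = 2.5 + 22 = 24.5; r = 23 − 24.5 = -1.5
SSE = 2.25 + 0 + 1 + 1 + 1 + 2.25 = 7.5
s = √(7.5/4) = √1.875 ≈ 1.3693

s = 1.3693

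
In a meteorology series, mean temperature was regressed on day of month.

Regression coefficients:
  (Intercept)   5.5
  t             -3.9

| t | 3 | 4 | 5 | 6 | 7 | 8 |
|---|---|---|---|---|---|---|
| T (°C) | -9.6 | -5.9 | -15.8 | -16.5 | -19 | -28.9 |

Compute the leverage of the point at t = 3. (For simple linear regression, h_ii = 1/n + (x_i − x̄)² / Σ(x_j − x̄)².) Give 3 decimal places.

h = 0.524

t̄ = (3 + 4 + 5 + 6 + 7 + 8)/6 = 5.5
Σ(t − t̄)² = 6.25 + 2.25 + 0.25 + 0.25 + 2.25 + 6.25 = 17.5
h = 1/6 + (-2.5)²/17.5 = 0.166667 + 0.357143 = 0.524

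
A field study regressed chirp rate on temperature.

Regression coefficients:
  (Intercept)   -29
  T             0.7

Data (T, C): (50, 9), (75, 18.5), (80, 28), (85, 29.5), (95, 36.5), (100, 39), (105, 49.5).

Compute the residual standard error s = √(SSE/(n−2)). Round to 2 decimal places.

s = 3.63

T=50: ŷ = -29 + 0.7·50 = 6; e = 9 − 6 = 3
T=75: ŷ = -29 + 0.7·75 = 23.5; e = 18.5 − 23.5 = -5
T=80: ŷ = -29 + 0.7·80 = 27; e = 28 − 27 = 1
T=85: ŷ = -29 + 0.7·85 = 30.5; e = 29.5 − 30.5 = -1
T=95: ŷ = -29 + 0.7·95 = 37.5; e = 36.5 − 37.5 = -1
T=100: ŷ = -29 + 0.7·100 = 41; e = 39 − 41 = -2
T=105: ŷ = -29 + 0.7·105 = 44.5; e = 49.5 − 44.5 = 5
SSE = 9 + 25 + 1 + 1 + 1 + 4 + 25 = 66
s = √(66/5) = √13.2 ≈ 3.63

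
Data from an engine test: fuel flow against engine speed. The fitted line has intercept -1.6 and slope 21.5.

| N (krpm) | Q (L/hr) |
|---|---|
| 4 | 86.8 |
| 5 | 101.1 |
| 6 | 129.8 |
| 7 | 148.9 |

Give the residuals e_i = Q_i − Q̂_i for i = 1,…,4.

2.4, -4.8, 2.4, 0

N=4: Q̂ = -1.6 + 21.5·4 = 84.4; e = 86.8 − 84.4 = 2.4
N=5: Q̂ = -1.6 + 21.5·5 = 105.9; e = 101.1 − 105.9 = -4.8
N=6: Q̂ = -1.6 + 21.5·6 = 127.4; e = 129.8 − 127.4 = 2.4
N=7: Q̂ = -1.6 + 21.5·7 = 148.9; e = 148.9 − 148.9 = 0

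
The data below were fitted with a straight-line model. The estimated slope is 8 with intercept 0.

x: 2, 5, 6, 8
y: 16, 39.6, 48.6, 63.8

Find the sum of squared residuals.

x=2: ŷ = 8·2 = 16; e = 16 − 16 = 0
x=5: ŷ = 8·5 = 40; e = 39.6 − 40 = -0.4
x=6: ŷ = 8·6 = 48; e = 48.6 − 48 = 0.6
x=8: ŷ = 8·8 = 64; e = 63.8 − 64 = -0.2
SSE = 0 + 0.16 + 0.36 + 0.04 = 0.56

SSE = 0.56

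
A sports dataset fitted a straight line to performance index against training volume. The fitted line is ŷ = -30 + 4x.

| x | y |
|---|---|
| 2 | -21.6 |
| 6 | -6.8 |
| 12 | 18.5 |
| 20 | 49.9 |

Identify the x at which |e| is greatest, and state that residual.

x = 6, e = -0.8

x=2: ŷ = -30 + 4·2 = -22; e = -21.6 − (-22) = 0.4
x=6: ŷ = -30 + 4·6 = -6; e = -6.8 − (-6) = -0.8
x=12: ŷ = -30 + 4·12 = 18; e = 18.5 − 18 = 0.5
x=20: ŷ = -30 + 4·20 = 50; e = 49.9 − 50 = -0.1
Largest |e| is 0.8 at x = 6, residual -0.8.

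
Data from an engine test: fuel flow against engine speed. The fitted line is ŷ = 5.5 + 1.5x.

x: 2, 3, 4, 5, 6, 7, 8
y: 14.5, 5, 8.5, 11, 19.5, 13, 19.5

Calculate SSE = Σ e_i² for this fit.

x=2: ŷ = 5.5 + 1.5·2 = 8.5; e = 14.5 − 8.5 = 6
x=3: ŷ = 5.5 + 1.5·3 = 10; e = 5 − 10 = -5
x=4: ŷ = 5.5 + 1.5·4 = 11.5; e = 8.5 − 11.5 = -3
x=5: ŷ = 5.5 + 1.5·5 = 13; e = 11 − 13 = -2
x=6: ŷ = 5.5 + 1.5·6 = 14.5; e = 19.5 − 14.5 = 5
x=7: ŷ = 5.5 + 1.5·7 = 16; e = 13 − 16 = -3
x=8: ŷ = 5.5 + 1.5·8 = 17.5; e = 19.5 − 17.5 = 2
SSE = 36 + 25 + 9 + 4 + 25 + 9 + 4 = 112

SSE = 112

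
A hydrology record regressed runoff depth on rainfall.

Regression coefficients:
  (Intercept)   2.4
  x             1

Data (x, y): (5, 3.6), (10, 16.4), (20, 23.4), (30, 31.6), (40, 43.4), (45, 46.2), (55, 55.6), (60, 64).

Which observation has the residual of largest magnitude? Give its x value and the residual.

x = 10, e = 4

x=5: ŷ = 2.4 + 5 = 7.4; e = 3.6 − 7.4 = -3.8
x=10: ŷ = 2.4 + 10 = 12.4; e = 16.4 − 12.4 = 4
x=20: ŷ = 2.4 + 20 = 22.4; e = 23.4 − 22.4 = 1
x=30: ŷ = 2.4 + 30 = 32.4; e = 31.6 − 32.4 = -0.8
x=40: ŷ = 2.4 + 40 = 42.4; e = 43.4 − 42.4 = 1
x=45: ŷ = 2.4 + 45 = 47.4; e = 46.2 − 47.4 = -1.2
x=55: ŷ = 2.4 + 55 = 57.4; e = 55.6 − 57.4 = -1.8
x=60: ŷ = 2.4 + 60 = 62.4; e = 64 − 62.4 = 1.6
Largest |e| is 4 at x = 10, residual 4.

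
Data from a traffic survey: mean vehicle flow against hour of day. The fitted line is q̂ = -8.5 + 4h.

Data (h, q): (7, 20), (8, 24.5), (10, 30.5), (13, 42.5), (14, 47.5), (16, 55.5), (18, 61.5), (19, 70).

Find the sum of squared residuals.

SSE = 13.5

h=7: q̂ = -8.5 + 4·7 = 19.5; e = 20 − 19.5 = 0.5
h=8: q̂ = -8.5 + 4·8 = 23.5; e = 24.5 − 23.5 = 1
h=10: q̂ = -8.5 + 4·10 = 31.5; e = 30.5 − 31.5 = -1
h=13: q̂ = -8.5 + 4·13 = 43.5; e = 42.5 − 43.5 = -1
h=14: q̂ = -8.5 + 4·14 = 47.5; e = 47.5 − 47.5 = 0
h=16: q̂ = -8.5 + 4·16 = 55.5; e = 55.5 − 55.5 = 0
h=18: q̂ = -8.5 + 4·18 = 63.5; e = 61.5 − 63.5 = -2
h=19: q̂ = -8.5 + 4·19 = 67.5; e = 70 − 67.5 = 2.5
SSE = 0.25 + 1 + 1 + 1 + 0 + 0 + 4 + 6.25 = 13.5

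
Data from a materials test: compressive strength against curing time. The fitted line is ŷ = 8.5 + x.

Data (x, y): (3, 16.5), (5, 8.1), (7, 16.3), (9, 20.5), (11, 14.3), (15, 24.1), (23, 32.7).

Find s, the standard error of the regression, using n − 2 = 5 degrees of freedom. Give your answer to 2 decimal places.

s = 4.30

x=3: ŷ = 8.5 + 3 = 11.5; e = 16.5 − 11.5 = 5
x=5: ŷ = 8.5 + 5 = 13.5; e = 8.1 − 13.5 = -5.4
x=7: ŷ = 8.5 + 7 = 15.5; e = 16.3 − 15.5 = 0.8
x=9: ŷ = 8.5 + 9 = 17.5; e = 20.5 − 17.5 = 3
x=11: ŷ = 8.5 + 11 = 19.5; e = 14.3 − 19.5 = -5.2
x=15: ŷ = 8.5 + 15 = 23.5; e = 24.1 − 23.5 = 0.6
x=23: ŷ = 8.5 + 23 = 31.5; e = 32.7 − 31.5 = 1.2
SSE = 25 + 29.16 + 0.64 + 9 + 27.04 + 0.36 + 1.44 = 92.64
s = √(92.64/5) = √18.528 ≈ 4.30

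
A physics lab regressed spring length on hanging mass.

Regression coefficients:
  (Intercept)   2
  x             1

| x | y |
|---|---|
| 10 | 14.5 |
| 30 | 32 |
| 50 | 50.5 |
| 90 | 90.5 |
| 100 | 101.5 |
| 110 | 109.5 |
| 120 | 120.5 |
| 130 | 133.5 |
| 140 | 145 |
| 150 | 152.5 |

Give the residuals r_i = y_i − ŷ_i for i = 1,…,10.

x=10: ŷ = 2 + 10 = 12; r = 14.5 − 12 = 2.5
x=30: ŷ = 2 + 30 = 32; r = 32 − 32 = 0
x=50: ŷ = 2 + 50 = 52; r = 50.5 − 52 = -1.5
x=90: ŷ = 2 + 90 = 92; r = 90.5 − 92 = -1.5
x=100: ŷ = 2 + 100 = 102; r = 101.5 − 102 = -0.5
x=110: ŷ = 2 + 110 = 112; r = 109.5 − 112 = -2.5
x=120: ŷ = 2 + 120 = 122; r = 120.5 − 122 = -1.5
x=130: ŷ = 2 + 130 = 132; r = 133.5 − 132 = 1.5
x=140: ŷ = 2 + 140 = 142; r = 145 − 142 = 3
x=150: ŷ = 2 + 150 = 152; r = 152.5 − 152 = 0.5

2.5, 0, -1.5, -1.5, -0.5, -2.5, -1.5, 1.5, 3, 0.5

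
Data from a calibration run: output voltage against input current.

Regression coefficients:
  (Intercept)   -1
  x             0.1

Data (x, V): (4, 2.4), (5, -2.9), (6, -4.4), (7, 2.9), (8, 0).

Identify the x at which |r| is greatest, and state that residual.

x = 6, r = -4

x=4: ŷ = -1 + 0.1·4 = -0.6; r = 2.4 − (-0.6) = 3
x=5: ŷ = -1 + 0.1·5 = -0.5; r = -2.9 − (-0.5) = -2.4
x=6: ŷ = -1 + 0.1·6 = -0.4; r = -4.4 − (-0.4) = -4
x=7: ŷ = -1 + 0.1·7 = -0.3; r = 2.9 − (-0.3) = 3.2
x=8: ŷ = -1 + 0.1·8 = -0.2; r = 0 − (-0.2) = 0.2
Largest |r| is 4 at x = 6, residual -4.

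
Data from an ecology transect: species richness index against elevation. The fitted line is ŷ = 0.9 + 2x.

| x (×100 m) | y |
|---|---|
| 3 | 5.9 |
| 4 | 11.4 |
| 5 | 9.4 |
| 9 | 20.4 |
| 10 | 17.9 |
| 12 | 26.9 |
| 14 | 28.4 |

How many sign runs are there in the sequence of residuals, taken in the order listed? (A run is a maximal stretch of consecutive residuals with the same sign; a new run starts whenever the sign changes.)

7 runs

x=3: ŷ = 0.9 + 2·3 = 6.9; e = 5.9 − 6.9 = -1
x=4: ŷ = 0.9 + 2·4 = 8.9; e = 11.4 − 8.9 = 2.5
x=5: ŷ = 0.9 + 2·5 = 10.9; e = 9.4 − 10.9 = -1.5
x=9: ŷ = 0.9 + 2·9 = 18.9; e = 20.4 − 18.9 = 1.5
x=10: ŷ = 0.9 + 2·10 = 20.9; e = 17.9 − 20.9 = -3
x=12: ŷ = 0.9 + 2·12 = 24.9; e = 26.9 − 24.9 = 2
x=14: ŷ = 0.9 + 2·14 = 28.9; e = 28.4 − 28.9 = -0.5
Signs: − + − + − + −
Runs: −×1, +×1, −×1, +×1, −×1, +×1, −×1 → 7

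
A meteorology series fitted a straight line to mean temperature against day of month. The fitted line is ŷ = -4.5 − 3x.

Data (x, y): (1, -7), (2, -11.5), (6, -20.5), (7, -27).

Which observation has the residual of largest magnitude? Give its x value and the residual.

x = 6, r = 2

x=1: ŷ = -4.5 − 3·1 = -7.5; r = -7 − (-7.5) = 0.5
x=2: ŷ = -4.5 − 3·2 = -10.5; r = -11.5 − (-10.5) = -1
x=6: ŷ = -4.5 − 3·6 = -22.5; r = -20.5 − (-22.5) = 2
x=7: ŷ = -4.5 − 3·7 = -25.5; r = -27 − (-25.5) = -1.5
Largest |r| is 2 at x = 6, residual 2.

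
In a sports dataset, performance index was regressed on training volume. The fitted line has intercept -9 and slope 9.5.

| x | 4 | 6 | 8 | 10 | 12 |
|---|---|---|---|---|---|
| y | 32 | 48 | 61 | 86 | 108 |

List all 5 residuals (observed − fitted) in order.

x=4: ŷ = -9 + 9.5·4 = 29; r = 32 − 29 = 3
x=6: ŷ = -9 + 9.5·6 = 48; r = 48 − 48 = 0
x=8: ŷ = -9 + 9.5·8 = 67; r = 61 − 67 = -6
x=10: ŷ = -9 + 9.5·10 = 86; r = 86 − 86 = 0
x=12: ŷ = -9 + 9.5·12 = 105; r = 108 − 105 = 3

3, 0, -6, 0, 3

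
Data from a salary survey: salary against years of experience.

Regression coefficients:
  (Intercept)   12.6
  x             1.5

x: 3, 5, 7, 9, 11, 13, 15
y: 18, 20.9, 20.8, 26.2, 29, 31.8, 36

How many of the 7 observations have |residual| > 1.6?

1

x=3: ŷ = 12.6 + 1.5·3 = 17.1; r = 18 − 17.1 = 0.9
x=5: ŷ = 12.6 + 1.5·5 = 20.1; r = 20.9 − 20.1 = 0.8
x=7: ŷ = 12.6 + 1.5·7 = 23.1; r = 20.8 − 23.1 = -2.3
x=9: ŷ = 12.6 + 1.5·9 = 26.1; r = 26.2 − 26.1 = 0.1
x=11: ŷ = 12.6 + 1.5·11 = 29.1; r = 29 − 29.1 = -0.1
x=13: ŷ = 12.6 + 1.5·13 = 32.1; r = 31.8 − 32.1 = -0.3
x=15: ŷ = 12.6 + 1.5·15 = 35.1; r = 36 − 35.1 = 0.9
|r| > 1.6: x=7 (|r|=2.3) → 1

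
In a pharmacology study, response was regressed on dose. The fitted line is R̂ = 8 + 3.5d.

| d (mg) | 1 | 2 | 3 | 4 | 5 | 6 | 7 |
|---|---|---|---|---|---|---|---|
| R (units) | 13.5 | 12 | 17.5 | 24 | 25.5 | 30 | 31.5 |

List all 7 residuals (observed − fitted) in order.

d=1: R̂ = 8 + 3.5·1 = 11.5; e = 13.5 − 11.5 = 2
d=2: R̂ = 8 + 3.5·2 = 15; e = 12 − 15 = -3
d=3: R̂ = 8 + 3.5·3 = 18.5; e = 17.5 − 18.5 = -1
d=4: R̂ = 8 + 3.5·4 = 22; e = 24 − 22 = 2
d=5: R̂ = 8 + 3.5·5 = 25.5; e = 25.5 − 25.5 = 0
d=6: R̂ = 8 + 3.5·6 = 29; e = 30 − 29 = 1
d=7: R̂ = 8 + 3.5·7 = 32.5; e = 31.5 − 32.5 = -1

2, -3, -1, 2, 0, 1, -1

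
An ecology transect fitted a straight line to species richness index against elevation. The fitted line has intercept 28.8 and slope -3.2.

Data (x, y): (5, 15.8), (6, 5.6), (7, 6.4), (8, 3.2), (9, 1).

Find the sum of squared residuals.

x=5: ŷ = 28.8 − 3.2·5 = 12.8; r = 15.8 − 12.8 = 3
x=6: ŷ = 28.8 − 3.2·6 = 9.6; r = 5.6 − 9.6 = -4
x=7: ŷ = 28.8 − 3.2·7 = 6.4; r = 6.4 − 6.4 = 0
x=8: ŷ = 28.8 − 3.2·8 = 3.2; r = 3.2 − 3.2 = 0
x=9: ŷ = 28.8 − 3.2·9 = 0; r = 1 − 0 = 1
SSE = 9 + 16 + 0 + 0 + 1 = 26

SSE = 26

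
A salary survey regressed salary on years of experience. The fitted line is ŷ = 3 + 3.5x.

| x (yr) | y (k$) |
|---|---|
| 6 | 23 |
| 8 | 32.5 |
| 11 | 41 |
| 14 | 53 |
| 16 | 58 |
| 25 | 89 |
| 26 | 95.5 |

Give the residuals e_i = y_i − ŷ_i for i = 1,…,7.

x=6: ŷ = 3 + 3.5·6 = 24; e = 23 − 24 = -1
x=8: ŷ = 3 + 3.5·8 = 31; e = 32.5 − 31 = 1.5
x=11: ŷ = 3 + 3.5·11 = 41.5; e = 41 − 41.5 = -0.5
x=14: ŷ = 3 + 3.5·14 = 52; e = 53 − 52 = 1
x=16: ŷ = 3 + 3.5·16 = 59; e = 58 − 59 = -1
x=25: ŷ = 3 + 3.5·25 = 90.5; e = 89 − 90.5 = -1.5
x=26: ŷ = 3 + 3.5·26 = 94; e = 95.5 − 94 = 1.5

-1, 1.5, -0.5, 1, -1, -1.5, 1.5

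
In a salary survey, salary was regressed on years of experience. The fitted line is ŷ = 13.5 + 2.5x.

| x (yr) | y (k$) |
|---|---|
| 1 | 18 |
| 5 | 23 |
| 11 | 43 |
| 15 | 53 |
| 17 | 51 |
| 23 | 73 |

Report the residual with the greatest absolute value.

x=1: ŷ = 13.5 + 2.5·1 = 16; r = 18 − 16 = 2
x=5: ŷ = 13.5 + 2.5·5 = 26; r = 23 − 26 = -3
x=11: ŷ = 13.5 + 2.5·11 = 41; r = 43 − 41 = 2
x=15: ŷ = 13.5 + 2.5·15 = 51; r = 53 − 51 = 2
x=17: ŷ = 13.5 + 2.5·17 = 56; r = 51 − 56 = -5
x=23: ŷ = 13.5 + 2.5·23 = 71; r = 73 − 71 = 2
Largest |r| is 5 at x = 17, residual -5.

r = -5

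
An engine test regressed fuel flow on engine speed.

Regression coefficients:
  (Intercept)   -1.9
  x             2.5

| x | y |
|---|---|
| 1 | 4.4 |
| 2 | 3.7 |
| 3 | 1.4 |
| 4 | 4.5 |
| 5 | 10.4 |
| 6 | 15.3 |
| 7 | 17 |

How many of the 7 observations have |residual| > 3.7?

2

x=1: ŷ = -1.9 + 2.5·1 = 0.6; e = 4.4 − 0.6 = 3.8
x=2: ŷ = -1.9 + 2.5·2 = 3.1; e = 3.7 − 3.1 = 0.6
x=3: ŷ = -1.9 + 2.5·3 = 5.6; e = 1.4 − 5.6 = -4.2
x=4: ŷ = -1.9 + 2.5·4 = 8.1; e = 4.5 − 8.1 = -3.6
x=5: ŷ = -1.9 + 2.5·5 = 10.6; e = 10.4 − 10.6 = -0.2
x=6: ŷ = -1.9 + 2.5·6 = 13.1; e = 15.3 − 13.1 = 2.2
x=7: ŷ = -1.9 + 2.5·7 = 15.6; e = 17 − 15.6 = 1.4
|e| > 3.7: x=1 (|e|=3.8), x=3 (|e|=4.2) → 2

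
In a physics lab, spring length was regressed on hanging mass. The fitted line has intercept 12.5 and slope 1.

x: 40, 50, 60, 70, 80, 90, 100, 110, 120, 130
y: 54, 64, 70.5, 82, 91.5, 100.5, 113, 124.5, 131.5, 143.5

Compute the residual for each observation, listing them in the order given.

1.5, 1.5, -2, -0.5, -1, -2, 0.5, 2, -1, 1

x=40: ŷ = 12.5 + 40 = 52.5; r = 54 − 52.5 = 1.5
x=50: ŷ = 12.5 + 50 = 62.5; r = 64 − 62.5 = 1.5
x=60: ŷ = 12.5 + 60 = 72.5; r = 70.5 − 72.5 = -2
x=70: ŷ = 12.5 + 70 = 82.5; r = 82 − 82.5 = -0.5
x=80: ŷ = 12.5 + 80 = 92.5; r = 91.5 − 92.5 = -1
x=90: ŷ = 12.5 + 90 = 102.5; r = 100.5 − 102.5 = -2
x=100: ŷ = 12.5 + 100 = 112.5; r = 113 − 112.5 = 0.5
x=110: ŷ = 12.5 + 110 = 122.5; r = 124.5 − 122.5 = 2
x=120: ŷ = 12.5 + 120 = 132.5; r = 131.5 − 132.5 = -1
x=130: ŷ = 12.5 + 130 = 142.5; r = 143.5 − 142.5 = 1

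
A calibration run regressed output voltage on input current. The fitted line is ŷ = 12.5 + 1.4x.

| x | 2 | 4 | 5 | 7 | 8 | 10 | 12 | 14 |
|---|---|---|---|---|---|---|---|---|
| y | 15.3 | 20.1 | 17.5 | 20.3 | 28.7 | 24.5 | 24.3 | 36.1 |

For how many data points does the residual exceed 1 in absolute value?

x=2: ŷ = 12.5 + 1.4·2 = 15.3; r = 15.3 − 15.3 = 0
x=4: ŷ = 12.5 + 1.4·4 = 18.1; r = 20.1 − 18.1 = 2
x=5: ŷ = 12.5 + 1.4·5 = 19.5; r = 17.5 − 19.5 = -2
x=7: ŷ = 12.5 + 1.4·7 = 22.3; r = 20.3 − 22.3 = -2
x=8: ŷ = 12.5 + 1.4·8 = 23.7; r = 28.7 − 23.7 = 5
x=10: ŷ = 12.5 + 1.4·10 = 26.5; r = 24.5 − 26.5 = -2
x=12: ŷ = 12.5 + 1.4·12 = 29.3; r = 24.3 − 29.3 = -5
x=14: ŷ = 12.5 + 1.4·14 = 32.1; r = 36.1 − 32.1 = 4
|r| > 1: x=4 (|r|=2), x=5 (|r|=2), x=7 (|r|=2), x=8 (|r|=5), x=10 (|r|=2), x=12 (|r|=5), x=14 (|r|=4) → 7

7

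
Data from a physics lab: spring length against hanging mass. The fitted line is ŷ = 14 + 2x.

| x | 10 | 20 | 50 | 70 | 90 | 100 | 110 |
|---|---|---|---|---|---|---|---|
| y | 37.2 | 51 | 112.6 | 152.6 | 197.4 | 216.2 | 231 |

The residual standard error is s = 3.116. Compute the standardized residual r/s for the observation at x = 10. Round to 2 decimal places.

ŷ = 14 + 2·10 = 34
r = 37.2 − 34 = 3.2
r/s = 3.2 / 3.116 = 1.03

1.03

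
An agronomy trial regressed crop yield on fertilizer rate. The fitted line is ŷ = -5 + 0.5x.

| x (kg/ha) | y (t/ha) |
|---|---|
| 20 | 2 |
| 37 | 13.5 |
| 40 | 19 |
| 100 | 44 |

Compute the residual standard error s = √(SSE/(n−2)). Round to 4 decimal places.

x=20: ŷ = -5 + 0.5·20 = 5; e = 2 − 5 = -3
x=37: ŷ = -5 + 0.5·37 = 13.5; e = 13.5 − 13.5 = 0
x=40: ŷ = -5 + 0.5·40 = 15; e = 19 − 15 = 4
x=100: ŷ = -5 + 0.5·100 = 45; e = 44 − 45 = -1
SSE = 9 + 0 + 16 + 1 = 26
s = √(26/2) = √13 ≈ 3.6056

s = 3.6056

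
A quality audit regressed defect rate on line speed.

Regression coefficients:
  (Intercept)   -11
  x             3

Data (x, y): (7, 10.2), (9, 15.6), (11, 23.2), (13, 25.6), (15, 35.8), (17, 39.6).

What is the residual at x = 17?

ŷ = -11 + 3·17 = 40
e = 39.6 − 40 = -0.4

e = -0.4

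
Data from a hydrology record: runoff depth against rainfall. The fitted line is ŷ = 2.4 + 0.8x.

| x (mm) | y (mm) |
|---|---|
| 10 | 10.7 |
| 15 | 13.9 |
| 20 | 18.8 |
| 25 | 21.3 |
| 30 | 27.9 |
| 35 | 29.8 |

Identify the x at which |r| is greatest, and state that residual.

x = 30, r = 1.5

x=10: ŷ = 2.4 + 0.8·10 = 10.4; r = 10.7 − 10.4 = 0.3
x=15: ŷ = 2.4 + 0.8·15 = 14.4; r = 13.9 − 14.4 = -0.5
x=20: ŷ = 2.4 + 0.8·20 = 18.4; r = 18.8 − 18.4 = 0.4
x=25: ŷ = 2.4 + 0.8·25 = 22.4; r = 21.3 − 22.4 = -1.1
x=30: ŷ = 2.4 + 0.8·30 = 26.4; r = 27.9 − 26.4 = 1.5
x=35: ŷ = 2.4 + 0.8·35 = 30.4; r = 29.8 − 30.4 = -0.6
Largest |r| is 1.5 at x = 30, residual 1.5.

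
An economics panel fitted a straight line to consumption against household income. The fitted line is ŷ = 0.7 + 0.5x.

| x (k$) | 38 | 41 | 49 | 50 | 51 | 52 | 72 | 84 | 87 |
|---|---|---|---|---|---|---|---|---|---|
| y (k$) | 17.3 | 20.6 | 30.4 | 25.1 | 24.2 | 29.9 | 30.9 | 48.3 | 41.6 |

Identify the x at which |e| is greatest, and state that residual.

x=38: ŷ = 0.7 + 0.5·38 = 19.7; e = 17.3 − 19.7 = -2.4
x=41: ŷ = 0.7 + 0.5·41 = 21.2; e = 20.6 − 21.2 = -0.6
x=49: ŷ = 0.7 + 0.5·49 = 25.2; e = 30.4 − 25.2 = 5.2
x=50: ŷ = 0.7 + 0.5·50 = 25.7; e = 25.1 − 25.7 = -0.6
x=51: ŷ = 0.7 + 0.5·51 = 26.2; e = 24.2 − 26.2 = -2
x=52: ŷ = 0.7 + 0.5·52 = 26.7; e = 29.9 − 26.7 = 3.2
x=72: ŷ = 0.7 + 0.5·72 = 36.7; e = 30.9 − 36.7 = -5.8
x=84: ŷ = 0.7 + 0.5·84 = 42.7; e = 48.3 − 42.7 = 5.6
x=87: ŷ = 0.7 + 0.5·87 = 44.2; e = 41.6 − 44.2 = -2.6
Largest |e| is 5.8 at x = 72, residual -5.8.

x = 72, e = -5.8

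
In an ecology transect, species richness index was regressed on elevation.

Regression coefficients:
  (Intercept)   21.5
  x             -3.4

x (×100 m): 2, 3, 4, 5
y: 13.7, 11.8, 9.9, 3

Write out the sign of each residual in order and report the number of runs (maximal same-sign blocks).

3 runs

x=2: ŷ = 21.5 − 3.4·2 = 14.7; r = 13.7 − 14.7 = -1
x=3: ŷ = 21.5 − 3.4·3 = 11.3; r = 11.8 − 11.3 = 0.5
x=4: ŷ = 21.5 − 3.4·4 = 7.9; r = 9.9 − 7.9 = 2
x=5: ŷ = 21.5 − 3.4·5 = 4.5; r = 3 − 4.5 = -1.5
Signs: − + + −
Runs: −×1, +×2, −×1 → 3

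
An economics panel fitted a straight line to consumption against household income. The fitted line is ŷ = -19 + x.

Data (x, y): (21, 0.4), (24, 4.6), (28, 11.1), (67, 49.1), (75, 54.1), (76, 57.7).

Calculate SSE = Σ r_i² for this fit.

x=21: ŷ = -19 + 21 = 2; r = 0.4 − 2 = -1.6
x=24: ŷ = -19 + 24 = 5; r = 4.6 − 5 = -0.4
x=28: ŷ = -19 + 28 = 9; r = 11.1 − 9 = 2.1
x=67: ŷ = -19 + 67 = 48; r = 49.1 − 48 = 1.1
x=75: ŷ = -19 + 75 = 56; r = 54.1 − 56 = -1.9
x=76: ŷ = -19 + 76 = 57; r = 57.7 − 57 = 0.7
SSE = 2.56 + 0.16 + 4.41 + 1.21 + 3.61 + 0.49 = 12.44

SSE = 12.44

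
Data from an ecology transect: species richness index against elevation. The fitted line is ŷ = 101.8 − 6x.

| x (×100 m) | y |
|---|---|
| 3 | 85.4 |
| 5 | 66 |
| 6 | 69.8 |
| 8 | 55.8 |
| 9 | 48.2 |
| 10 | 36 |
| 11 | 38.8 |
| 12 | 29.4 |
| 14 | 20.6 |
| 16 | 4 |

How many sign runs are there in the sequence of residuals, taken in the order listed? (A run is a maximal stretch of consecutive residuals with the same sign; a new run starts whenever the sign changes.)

8 runs

x=3: ŷ = 101.8 − 6·3 = 83.8; r = 85.4 − 83.8 = 1.6
x=5: ŷ = 101.8 − 6·5 = 71.8; r = 66 − 71.8 = -5.8
x=6: ŷ = 101.8 − 6·6 = 65.8; r = 69.8 − 65.8 = 4
x=8: ŷ = 101.8 − 6·8 = 53.8; r = 55.8 − 53.8 = 2
x=9: ŷ = 101.8 − 6·9 = 47.8; r = 48.2 − 47.8 = 0.4
x=10: ŷ = 101.8 − 6·10 = 41.8; r = 36 − 41.8 = -5.8
x=11: ŷ = 101.8 − 6·11 = 35.8; r = 38.8 − 35.8 = 3
x=12: ŷ = 101.8 − 6·12 = 29.8; r = 29.4 − 29.8 = -0.4
x=14: ŷ = 101.8 − 6·14 = 17.8; r = 20.6 − 17.8 = 2.8
x=16: ŷ = 101.8 − 6·16 = 5.8; r = 4 − 5.8 = -1.8
Signs: + − + + + − + − + −
Runs: +×1, −×1, +×3, −×1, +×1, −×1, +×1, −×1 → 8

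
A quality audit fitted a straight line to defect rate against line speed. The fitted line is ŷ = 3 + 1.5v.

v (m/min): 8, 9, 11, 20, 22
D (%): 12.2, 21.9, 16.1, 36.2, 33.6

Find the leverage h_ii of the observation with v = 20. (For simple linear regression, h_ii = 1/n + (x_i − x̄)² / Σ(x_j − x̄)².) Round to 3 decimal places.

h = 0.412

v̄ = (8 + 9 + 11 + 20 + 22)/5 = 14
Σ(v − v̄)² = 36 + 25 + 9 + 36 + 64 = 170
h = 1/5 + (6)²/170 = 0.2 + 0.211765 = 0.412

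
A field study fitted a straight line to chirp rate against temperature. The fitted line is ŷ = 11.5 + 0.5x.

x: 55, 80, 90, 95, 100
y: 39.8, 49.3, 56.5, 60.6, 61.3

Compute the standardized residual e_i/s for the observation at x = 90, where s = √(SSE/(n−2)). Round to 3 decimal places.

x=55: ŷ = 11.5 + 0.5·55 = 39; e = 39.8 − 39 = 0.8
x=80: ŷ = 11.5 + 0.5·80 = 51.5; e = 49.3 − 51.5 = -2.2
x=90: ŷ = 11.5 + 0.5·90 = 56.5; e = 56.5 − 56.5 = 0
x=95: ŷ = 11.5 + 0.5·95 = 59; e = 60.6 − 59 = 1.6
x=100: ŷ = 11.5 + 0.5·100 = 61.5; e = 61.3 − 61.5 = -0.2
SSE = 0.64 + 4.84 + 0 + 2.56 + 0.04 = 8.08
s = √(8.08/3) = 1.64114
e/s = 0 / 1.64114 = 0.000

0.000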